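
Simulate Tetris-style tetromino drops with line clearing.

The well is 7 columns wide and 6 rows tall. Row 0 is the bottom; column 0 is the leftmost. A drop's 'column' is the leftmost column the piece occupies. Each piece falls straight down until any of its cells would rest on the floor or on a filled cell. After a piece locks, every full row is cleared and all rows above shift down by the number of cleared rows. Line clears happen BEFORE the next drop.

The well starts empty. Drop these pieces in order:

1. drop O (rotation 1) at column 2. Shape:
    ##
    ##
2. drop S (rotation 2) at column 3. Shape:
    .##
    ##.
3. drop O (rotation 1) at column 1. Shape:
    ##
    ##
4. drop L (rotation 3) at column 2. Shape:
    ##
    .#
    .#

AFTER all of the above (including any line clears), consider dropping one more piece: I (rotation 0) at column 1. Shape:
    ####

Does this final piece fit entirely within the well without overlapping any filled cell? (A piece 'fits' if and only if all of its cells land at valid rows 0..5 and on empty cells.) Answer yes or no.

Drop 1: O rot1 at col 2 lands with bottom-row=0; cleared 0 line(s) (total 0); column heights now [0 0 2 2 0 0 0], max=2
Drop 2: S rot2 at col 3 lands with bottom-row=2; cleared 0 line(s) (total 0); column heights now [0 0 2 3 4 4 0], max=4
Drop 3: O rot1 at col 1 lands with bottom-row=2; cleared 0 line(s) (total 0); column heights now [0 4 4 3 4 4 0], max=4
Drop 4: L rot3 at col 2 lands with bottom-row=3; cleared 0 line(s) (total 0); column heights now [0 4 6 6 4 4 0], max=6
Test piece I rot0 at col 1 (width 4): heights before test = [0 4 6 6 4 4 0]; fits = False

Answer: no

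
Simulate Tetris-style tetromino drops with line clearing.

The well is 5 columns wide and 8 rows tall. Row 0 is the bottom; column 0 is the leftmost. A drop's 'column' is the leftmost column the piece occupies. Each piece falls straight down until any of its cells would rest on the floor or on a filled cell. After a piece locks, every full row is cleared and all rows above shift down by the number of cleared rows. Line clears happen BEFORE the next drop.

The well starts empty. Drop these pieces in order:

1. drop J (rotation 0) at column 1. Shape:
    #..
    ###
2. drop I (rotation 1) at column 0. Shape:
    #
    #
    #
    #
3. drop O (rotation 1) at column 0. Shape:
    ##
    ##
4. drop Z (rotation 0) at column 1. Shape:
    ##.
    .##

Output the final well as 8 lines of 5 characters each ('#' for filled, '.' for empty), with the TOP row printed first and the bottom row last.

Drop 1: J rot0 at col 1 lands with bottom-row=0; cleared 0 line(s) (total 0); column heights now [0 2 1 1 0], max=2
Drop 2: I rot1 at col 0 lands with bottom-row=0; cleared 0 line(s) (total 0); column heights now [4 2 1 1 0], max=4
Drop 3: O rot1 at col 0 lands with bottom-row=4; cleared 0 line(s) (total 0); column heights now [6 6 1 1 0], max=6
Drop 4: Z rot0 at col 1 lands with bottom-row=5; cleared 0 line(s) (total 0); column heights now [6 7 7 6 0], max=7

Answer: .....
.##..
####.
##...
#....
#....
##...
####.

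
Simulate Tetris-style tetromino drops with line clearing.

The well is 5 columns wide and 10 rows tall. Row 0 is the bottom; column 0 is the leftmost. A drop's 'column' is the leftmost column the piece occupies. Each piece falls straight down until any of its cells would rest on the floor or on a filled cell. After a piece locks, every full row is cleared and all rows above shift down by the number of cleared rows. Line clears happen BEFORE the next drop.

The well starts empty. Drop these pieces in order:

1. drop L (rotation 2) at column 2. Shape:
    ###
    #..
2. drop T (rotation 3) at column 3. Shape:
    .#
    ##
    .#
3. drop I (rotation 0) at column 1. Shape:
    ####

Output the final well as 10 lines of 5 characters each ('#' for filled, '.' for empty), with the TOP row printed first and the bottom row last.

Answer: .....
.....
.....
.....
.####
....#
...##
....#
..###
..#..

Derivation:
Drop 1: L rot2 at col 2 lands with bottom-row=0; cleared 0 line(s) (total 0); column heights now [0 0 2 2 2], max=2
Drop 2: T rot3 at col 3 lands with bottom-row=2; cleared 0 line(s) (total 0); column heights now [0 0 2 4 5], max=5
Drop 3: I rot0 at col 1 lands with bottom-row=5; cleared 0 line(s) (total 0); column heights now [0 6 6 6 6], max=6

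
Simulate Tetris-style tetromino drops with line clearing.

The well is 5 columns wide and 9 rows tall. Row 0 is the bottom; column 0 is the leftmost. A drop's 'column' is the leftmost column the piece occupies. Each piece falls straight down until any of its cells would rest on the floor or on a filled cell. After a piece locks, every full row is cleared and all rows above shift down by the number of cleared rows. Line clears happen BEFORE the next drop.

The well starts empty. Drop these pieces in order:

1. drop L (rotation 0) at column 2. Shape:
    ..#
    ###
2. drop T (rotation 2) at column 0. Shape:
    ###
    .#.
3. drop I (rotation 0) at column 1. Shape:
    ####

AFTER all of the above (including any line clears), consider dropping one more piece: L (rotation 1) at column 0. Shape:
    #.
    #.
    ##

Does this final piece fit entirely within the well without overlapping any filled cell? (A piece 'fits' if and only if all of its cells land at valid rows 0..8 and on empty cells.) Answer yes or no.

Answer: yes

Derivation:
Drop 1: L rot0 at col 2 lands with bottom-row=0; cleared 0 line(s) (total 0); column heights now [0 0 1 1 2], max=2
Drop 2: T rot2 at col 0 lands with bottom-row=0; cleared 0 line(s) (total 0); column heights now [2 2 2 1 2], max=2
Drop 3: I rot0 at col 1 lands with bottom-row=2; cleared 0 line(s) (total 0); column heights now [2 3 3 3 3], max=3
Test piece L rot1 at col 0 (width 2): heights before test = [2 3 3 3 3]; fits = True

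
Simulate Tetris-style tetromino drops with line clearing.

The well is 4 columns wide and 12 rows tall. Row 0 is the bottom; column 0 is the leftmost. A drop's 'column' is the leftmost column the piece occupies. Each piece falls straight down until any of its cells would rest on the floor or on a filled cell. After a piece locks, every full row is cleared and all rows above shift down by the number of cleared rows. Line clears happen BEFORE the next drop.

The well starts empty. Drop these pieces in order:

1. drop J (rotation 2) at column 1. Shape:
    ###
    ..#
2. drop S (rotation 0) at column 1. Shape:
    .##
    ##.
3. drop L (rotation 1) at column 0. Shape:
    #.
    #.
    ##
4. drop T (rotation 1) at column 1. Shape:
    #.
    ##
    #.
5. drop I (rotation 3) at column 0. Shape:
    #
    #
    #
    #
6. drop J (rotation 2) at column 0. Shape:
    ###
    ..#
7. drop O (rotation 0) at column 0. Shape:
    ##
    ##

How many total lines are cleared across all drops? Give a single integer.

Answer: 1

Derivation:
Drop 1: J rot2 at col 1 lands with bottom-row=0; cleared 0 line(s) (total 0); column heights now [0 2 2 2], max=2
Drop 2: S rot0 at col 1 lands with bottom-row=2; cleared 0 line(s) (total 0); column heights now [0 3 4 4], max=4
Drop 3: L rot1 at col 0 lands with bottom-row=3; cleared 1 line(s) (total 1); column heights now [5 3 3 2], max=5
Drop 4: T rot1 at col 1 lands with bottom-row=3; cleared 0 line(s) (total 1); column heights now [5 6 5 2], max=6
Drop 5: I rot3 at col 0 lands with bottom-row=5; cleared 0 line(s) (total 1); column heights now [9 6 5 2], max=9
Drop 6: J rot2 at col 0 lands with bottom-row=8; cleared 0 line(s) (total 1); column heights now [10 10 10 2], max=10
Drop 7: O rot0 at col 0 lands with bottom-row=10; cleared 0 line(s) (total 1); column heights now [12 12 10 2], max=12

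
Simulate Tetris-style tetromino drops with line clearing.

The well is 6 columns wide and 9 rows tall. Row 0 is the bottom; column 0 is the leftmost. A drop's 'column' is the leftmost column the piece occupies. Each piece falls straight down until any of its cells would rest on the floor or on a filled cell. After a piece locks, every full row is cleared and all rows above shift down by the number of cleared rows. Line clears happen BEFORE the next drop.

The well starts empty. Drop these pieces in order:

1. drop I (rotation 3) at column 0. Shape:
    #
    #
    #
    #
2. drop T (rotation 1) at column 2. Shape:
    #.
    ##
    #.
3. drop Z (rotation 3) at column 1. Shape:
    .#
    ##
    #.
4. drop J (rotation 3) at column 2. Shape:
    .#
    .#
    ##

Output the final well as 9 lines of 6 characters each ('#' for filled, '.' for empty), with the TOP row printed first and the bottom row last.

Answer: ......
...#..
...#..
..##..
..#...
###...
###...
#.##..
#.#...

Derivation:
Drop 1: I rot3 at col 0 lands with bottom-row=0; cleared 0 line(s) (total 0); column heights now [4 0 0 0 0 0], max=4
Drop 2: T rot1 at col 2 lands with bottom-row=0; cleared 0 line(s) (total 0); column heights now [4 0 3 2 0 0], max=4
Drop 3: Z rot3 at col 1 lands with bottom-row=2; cleared 0 line(s) (total 0); column heights now [4 4 5 2 0 0], max=5
Drop 4: J rot3 at col 2 lands with bottom-row=5; cleared 0 line(s) (total 0); column heights now [4 4 6 8 0 0], max=8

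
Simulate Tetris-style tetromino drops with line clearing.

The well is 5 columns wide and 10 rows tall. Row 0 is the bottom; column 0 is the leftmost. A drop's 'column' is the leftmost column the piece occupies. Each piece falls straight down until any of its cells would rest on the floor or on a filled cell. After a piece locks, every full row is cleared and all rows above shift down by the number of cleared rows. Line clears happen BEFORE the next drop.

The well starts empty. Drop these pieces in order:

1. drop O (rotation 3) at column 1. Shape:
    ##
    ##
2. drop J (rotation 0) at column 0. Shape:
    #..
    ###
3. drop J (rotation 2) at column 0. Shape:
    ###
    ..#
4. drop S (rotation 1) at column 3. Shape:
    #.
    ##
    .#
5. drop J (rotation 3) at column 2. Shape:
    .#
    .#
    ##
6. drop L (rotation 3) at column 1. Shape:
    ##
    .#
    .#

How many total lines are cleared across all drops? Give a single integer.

Drop 1: O rot3 at col 1 lands with bottom-row=0; cleared 0 line(s) (total 0); column heights now [0 2 2 0 0], max=2
Drop 2: J rot0 at col 0 lands with bottom-row=2; cleared 0 line(s) (total 0); column heights now [4 3 3 0 0], max=4
Drop 3: J rot2 at col 0 lands with bottom-row=3; cleared 0 line(s) (total 0); column heights now [5 5 5 0 0], max=5
Drop 4: S rot1 at col 3 lands with bottom-row=0; cleared 0 line(s) (total 0); column heights now [5 5 5 3 2], max=5
Drop 5: J rot3 at col 2 lands with bottom-row=5; cleared 0 line(s) (total 0); column heights now [5 5 6 8 2], max=8
Drop 6: L rot3 at col 1 lands with bottom-row=6; cleared 0 line(s) (total 0); column heights now [5 9 9 8 2], max=9

Answer: 0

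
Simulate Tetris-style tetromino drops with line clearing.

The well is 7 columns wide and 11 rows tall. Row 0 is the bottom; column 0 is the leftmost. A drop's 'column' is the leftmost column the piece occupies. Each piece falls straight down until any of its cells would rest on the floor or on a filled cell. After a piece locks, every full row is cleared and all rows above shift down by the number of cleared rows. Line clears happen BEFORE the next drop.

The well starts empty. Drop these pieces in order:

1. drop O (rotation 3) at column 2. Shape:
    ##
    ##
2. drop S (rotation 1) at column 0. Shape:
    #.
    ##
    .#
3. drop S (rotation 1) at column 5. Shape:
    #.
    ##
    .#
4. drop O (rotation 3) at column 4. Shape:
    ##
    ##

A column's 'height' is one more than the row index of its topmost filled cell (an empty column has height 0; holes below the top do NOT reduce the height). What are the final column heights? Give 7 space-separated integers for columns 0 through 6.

Answer: 3 2 2 2 5 5 2

Derivation:
Drop 1: O rot3 at col 2 lands with bottom-row=0; cleared 0 line(s) (total 0); column heights now [0 0 2 2 0 0 0], max=2
Drop 2: S rot1 at col 0 lands with bottom-row=0; cleared 0 line(s) (total 0); column heights now [3 2 2 2 0 0 0], max=3
Drop 3: S rot1 at col 5 lands with bottom-row=0; cleared 0 line(s) (total 0); column heights now [3 2 2 2 0 3 2], max=3
Drop 4: O rot3 at col 4 lands with bottom-row=3; cleared 0 line(s) (total 0); column heights now [3 2 2 2 5 5 2], max=5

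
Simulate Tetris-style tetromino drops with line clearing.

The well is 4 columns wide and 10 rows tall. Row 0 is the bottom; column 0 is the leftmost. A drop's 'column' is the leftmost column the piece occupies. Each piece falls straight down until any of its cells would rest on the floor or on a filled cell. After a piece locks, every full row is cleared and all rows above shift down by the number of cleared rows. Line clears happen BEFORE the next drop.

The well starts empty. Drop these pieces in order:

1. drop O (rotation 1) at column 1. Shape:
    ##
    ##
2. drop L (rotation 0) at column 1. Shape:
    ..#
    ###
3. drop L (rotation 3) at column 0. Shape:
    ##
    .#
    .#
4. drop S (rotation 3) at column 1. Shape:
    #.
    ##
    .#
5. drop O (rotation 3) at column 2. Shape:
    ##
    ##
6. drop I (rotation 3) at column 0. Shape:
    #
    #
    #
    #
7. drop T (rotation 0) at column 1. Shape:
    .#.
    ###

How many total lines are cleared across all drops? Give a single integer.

Drop 1: O rot1 at col 1 lands with bottom-row=0; cleared 0 line(s) (total 0); column heights now [0 2 2 0], max=2
Drop 2: L rot0 at col 1 lands with bottom-row=2; cleared 0 line(s) (total 0); column heights now [0 3 3 4], max=4
Drop 3: L rot3 at col 0 lands with bottom-row=3; cleared 0 line(s) (total 0); column heights now [6 6 3 4], max=6
Drop 4: S rot3 at col 1 lands with bottom-row=5; cleared 0 line(s) (total 0); column heights now [6 8 7 4], max=8
Drop 5: O rot3 at col 2 lands with bottom-row=7; cleared 0 line(s) (total 0); column heights now [6 8 9 9], max=9
Drop 6: I rot3 at col 0 lands with bottom-row=6; cleared 1 line(s) (total 1); column heights now [9 7 8 8], max=9
Drop 7: T rot0 at col 1 lands with bottom-row=8; cleared 1 line(s) (total 2); column heights now [8 7 9 8], max=9

Answer: 2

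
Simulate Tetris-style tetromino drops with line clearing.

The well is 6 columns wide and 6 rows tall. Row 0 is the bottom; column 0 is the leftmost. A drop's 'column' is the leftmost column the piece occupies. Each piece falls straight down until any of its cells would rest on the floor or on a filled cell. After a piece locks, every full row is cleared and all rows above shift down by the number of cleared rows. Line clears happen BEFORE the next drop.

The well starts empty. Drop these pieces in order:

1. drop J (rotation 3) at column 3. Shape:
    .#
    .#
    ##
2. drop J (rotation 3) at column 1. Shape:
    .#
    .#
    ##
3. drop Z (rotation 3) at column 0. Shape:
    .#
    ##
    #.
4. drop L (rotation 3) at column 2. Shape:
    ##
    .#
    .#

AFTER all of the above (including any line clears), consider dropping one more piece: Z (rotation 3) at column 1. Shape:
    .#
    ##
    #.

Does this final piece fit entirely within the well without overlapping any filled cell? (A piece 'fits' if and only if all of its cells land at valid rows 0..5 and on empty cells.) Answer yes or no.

Drop 1: J rot3 at col 3 lands with bottom-row=0; cleared 0 line(s) (total 0); column heights now [0 0 0 1 3 0], max=3
Drop 2: J rot3 at col 1 lands with bottom-row=0; cleared 0 line(s) (total 0); column heights now [0 1 3 1 3 0], max=3
Drop 3: Z rot3 at col 0 lands with bottom-row=0; cleared 0 line(s) (total 0); column heights now [2 3 3 1 3 0], max=3
Drop 4: L rot3 at col 2 lands with bottom-row=1; cleared 0 line(s) (total 0); column heights now [2 3 4 4 3 0], max=4
Test piece Z rot3 at col 1 (width 2): heights before test = [2 3 4 4 3 0]; fits = True

Answer: yes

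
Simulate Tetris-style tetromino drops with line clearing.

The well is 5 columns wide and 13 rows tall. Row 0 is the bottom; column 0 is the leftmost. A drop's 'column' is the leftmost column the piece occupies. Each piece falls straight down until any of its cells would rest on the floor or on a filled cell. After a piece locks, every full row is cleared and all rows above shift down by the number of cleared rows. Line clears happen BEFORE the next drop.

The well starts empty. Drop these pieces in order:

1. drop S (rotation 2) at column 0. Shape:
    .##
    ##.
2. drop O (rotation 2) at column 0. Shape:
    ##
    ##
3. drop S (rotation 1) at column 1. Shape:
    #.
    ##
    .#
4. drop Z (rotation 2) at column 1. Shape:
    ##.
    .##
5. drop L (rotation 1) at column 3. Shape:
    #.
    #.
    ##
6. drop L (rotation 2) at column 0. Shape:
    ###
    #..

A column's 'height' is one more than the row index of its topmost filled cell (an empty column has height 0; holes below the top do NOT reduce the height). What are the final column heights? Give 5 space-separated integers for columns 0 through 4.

Answer: 7 7 7 8 0

Derivation:
Drop 1: S rot2 at col 0 lands with bottom-row=0; cleared 0 line(s) (total 0); column heights now [1 2 2 0 0], max=2
Drop 2: O rot2 at col 0 lands with bottom-row=2; cleared 0 line(s) (total 0); column heights now [4 4 2 0 0], max=4
Drop 3: S rot1 at col 1 lands with bottom-row=3; cleared 0 line(s) (total 0); column heights now [4 6 5 0 0], max=6
Drop 4: Z rot2 at col 1 lands with bottom-row=5; cleared 0 line(s) (total 0); column heights now [4 7 7 6 0], max=7
Drop 5: L rot1 at col 3 lands with bottom-row=6; cleared 0 line(s) (total 0); column heights now [4 7 7 9 7], max=9
Drop 6: L rot2 at col 0 lands with bottom-row=6; cleared 1 line(s) (total 1); column heights now [7 7 7 8 0], max=8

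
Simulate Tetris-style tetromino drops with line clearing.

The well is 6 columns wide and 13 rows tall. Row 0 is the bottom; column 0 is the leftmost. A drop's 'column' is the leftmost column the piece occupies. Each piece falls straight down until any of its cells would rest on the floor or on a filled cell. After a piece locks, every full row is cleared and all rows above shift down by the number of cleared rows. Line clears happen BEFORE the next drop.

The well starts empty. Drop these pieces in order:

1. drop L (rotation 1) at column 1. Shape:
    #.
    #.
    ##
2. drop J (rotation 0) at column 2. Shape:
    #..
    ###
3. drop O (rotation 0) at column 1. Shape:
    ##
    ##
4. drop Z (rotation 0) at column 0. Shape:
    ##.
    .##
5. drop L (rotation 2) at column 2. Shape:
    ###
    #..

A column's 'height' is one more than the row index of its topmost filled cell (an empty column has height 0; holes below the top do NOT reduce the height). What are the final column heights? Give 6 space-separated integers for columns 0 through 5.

Drop 1: L rot1 at col 1 lands with bottom-row=0; cleared 0 line(s) (total 0); column heights now [0 3 1 0 0 0], max=3
Drop 2: J rot0 at col 2 lands with bottom-row=1; cleared 0 line(s) (total 0); column heights now [0 3 3 2 2 0], max=3
Drop 3: O rot0 at col 1 lands with bottom-row=3; cleared 0 line(s) (total 0); column heights now [0 5 5 2 2 0], max=5
Drop 4: Z rot0 at col 0 lands with bottom-row=5; cleared 0 line(s) (total 0); column heights now [7 7 6 2 2 0], max=7
Drop 5: L rot2 at col 2 lands with bottom-row=6; cleared 0 line(s) (total 0); column heights now [7 7 8 8 8 0], max=8

Answer: 7 7 8 8 8 0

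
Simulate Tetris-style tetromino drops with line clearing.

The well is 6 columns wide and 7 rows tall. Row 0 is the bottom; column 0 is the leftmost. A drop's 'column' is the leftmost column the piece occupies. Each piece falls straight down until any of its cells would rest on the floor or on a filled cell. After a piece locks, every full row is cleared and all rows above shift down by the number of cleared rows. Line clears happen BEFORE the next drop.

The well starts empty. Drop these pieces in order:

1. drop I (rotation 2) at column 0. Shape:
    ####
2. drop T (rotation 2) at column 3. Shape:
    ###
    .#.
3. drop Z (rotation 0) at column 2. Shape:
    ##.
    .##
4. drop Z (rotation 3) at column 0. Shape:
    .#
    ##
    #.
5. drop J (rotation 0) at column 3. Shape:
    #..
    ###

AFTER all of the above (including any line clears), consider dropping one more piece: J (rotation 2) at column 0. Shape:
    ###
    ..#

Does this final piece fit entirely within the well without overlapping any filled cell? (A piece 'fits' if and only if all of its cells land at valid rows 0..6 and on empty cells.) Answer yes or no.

Drop 1: I rot2 at col 0 lands with bottom-row=0; cleared 0 line(s) (total 0); column heights now [1 1 1 1 0 0], max=1
Drop 2: T rot2 at col 3 lands with bottom-row=0; cleared 0 line(s) (total 0); column heights now [1 1 1 2 2 2], max=2
Drop 3: Z rot0 at col 2 lands with bottom-row=2; cleared 0 line(s) (total 0); column heights now [1 1 4 4 3 2], max=4
Drop 4: Z rot3 at col 0 lands with bottom-row=1; cleared 0 line(s) (total 0); column heights now [3 4 4 4 3 2], max=4
Drop 5: J rot0 at col 3 lands with bottom-row=4; cleared 0 line(s) (total 0); column heights now [3 4 4 6 5 5], max=6
Test piece J rot2 at col 0 (width 3): heights before test = [3 4 4 6 5 5]; fits = True

Answer: yes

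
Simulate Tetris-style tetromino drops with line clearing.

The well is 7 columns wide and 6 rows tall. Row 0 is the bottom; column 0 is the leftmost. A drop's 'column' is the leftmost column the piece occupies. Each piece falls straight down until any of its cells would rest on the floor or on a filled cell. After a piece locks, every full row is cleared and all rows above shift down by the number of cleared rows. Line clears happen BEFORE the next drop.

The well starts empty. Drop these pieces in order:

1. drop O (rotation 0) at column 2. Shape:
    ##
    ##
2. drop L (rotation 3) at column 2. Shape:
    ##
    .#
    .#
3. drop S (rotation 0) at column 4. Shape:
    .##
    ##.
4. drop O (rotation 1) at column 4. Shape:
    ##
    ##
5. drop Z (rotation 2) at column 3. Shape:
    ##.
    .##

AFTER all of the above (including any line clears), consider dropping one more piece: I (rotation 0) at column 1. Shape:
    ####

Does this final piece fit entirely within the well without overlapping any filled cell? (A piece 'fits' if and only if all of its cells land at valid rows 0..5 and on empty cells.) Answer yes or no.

Drop 1: O rot0 at col 2 lands with bottom-row=0; cleared 0 line(s) (total 0); column heights now [0 0 2 2 0 0 0], max=2
Drop 2: L rot3 at col 2 lands with bottom-row=2; cleared 0 line(s) (total 0); column heights now [0 0 5 5 0 0 0], max=5
Drop 3: S rot0 at col 4 lands with bottom-row=0; cleared 0 line(s) (total 0); column heights now [0 0 5 5 1 2 2], max=5
Drop 4: O rot1 at col 4 lands with bottom-row=2; cleared 0 line(s) (total 0); column heights now [0 0 5 5 4 4 2], max=5
Drop 5: Z rot2 at col 3 lands with bottom-row=4; cleared 0 line(s) (total 0); column heights now [0 0 5 6 6 5 2], max=6
Test piece I rot0 at col 1 (width 4): heights before test = [0 0 5 6 6 5 2]; fits = False

Answer: no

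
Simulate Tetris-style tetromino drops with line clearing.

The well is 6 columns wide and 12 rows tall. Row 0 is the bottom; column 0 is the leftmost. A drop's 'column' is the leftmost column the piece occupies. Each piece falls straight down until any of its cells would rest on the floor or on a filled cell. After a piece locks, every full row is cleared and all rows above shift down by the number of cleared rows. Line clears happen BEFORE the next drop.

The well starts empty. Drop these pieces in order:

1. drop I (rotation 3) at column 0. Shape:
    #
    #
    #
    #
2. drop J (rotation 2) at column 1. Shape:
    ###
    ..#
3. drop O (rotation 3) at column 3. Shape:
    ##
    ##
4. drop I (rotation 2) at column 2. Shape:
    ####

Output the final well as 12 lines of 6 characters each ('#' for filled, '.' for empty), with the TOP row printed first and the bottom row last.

Answer: ......
......
......
......
......
......
......
..####
#..##.
#..##.
####..
#..#..

Derivation:
Drop 1: I rot3 at col 0 lands with bottom-row=0; cleared 0 line(s) (total 0); column heights now [4 0 0 0 0 0], max=4
Drop 2: J rot2 at col 1 lands with bottom-row=0; cleared 0 line(s) (total 0); column heights now [4 2 2 2 0 0], max=4
Drop 3: O rot3 at col 3 lands with bottom-row=2; cleared 0 line(s) (total 0); column heights now [4 2 2 4 4 0], max=4
Drop 4: I rot2 at col 2 lands with bottom-row=4; cleared 0 line(s) (total 0); column heights now [4 2 5 5 5 5], max=5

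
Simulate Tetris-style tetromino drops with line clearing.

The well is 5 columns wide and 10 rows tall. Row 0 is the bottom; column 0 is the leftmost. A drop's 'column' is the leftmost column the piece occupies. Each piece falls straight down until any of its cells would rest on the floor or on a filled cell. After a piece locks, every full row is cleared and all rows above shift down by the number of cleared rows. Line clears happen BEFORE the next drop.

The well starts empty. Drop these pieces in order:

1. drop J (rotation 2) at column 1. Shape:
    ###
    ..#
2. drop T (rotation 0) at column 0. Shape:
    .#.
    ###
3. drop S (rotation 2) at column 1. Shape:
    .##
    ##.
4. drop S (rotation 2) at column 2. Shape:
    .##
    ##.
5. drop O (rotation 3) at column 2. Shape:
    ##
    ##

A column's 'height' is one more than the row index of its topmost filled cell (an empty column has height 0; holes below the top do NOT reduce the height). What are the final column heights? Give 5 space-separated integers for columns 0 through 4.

Answer: 3 5 10 10 8

Derivation:
Drop 1: J rot2 at col 1 lands with bottom-row=0; cleared 0 line(s) (total 0); column heights now [0 2 2 2 0], max=2
Drop 2: T rot0 at col 0 lands with bottom-row=2; cleared 0 line(s) (total 0); column heights now [3 4 3 2 0], max=4
Drop 3: S rot2 at col 1 lands with bottom-row=4; cleared 0 line(s) (total 0); column heights now [3 5 6 6 0], max=6
Drop 4: S rot2 at col 2 lands with bottom-row=6; cleared 0 line(s) (total 0); column heights now [3 5 7 8 8], max=8
Drop 5: O rot3 at col 2 lands with bottom-row=8; cleared 0 line(s) (total 0); column heights now [3 5 10 10 8], max=10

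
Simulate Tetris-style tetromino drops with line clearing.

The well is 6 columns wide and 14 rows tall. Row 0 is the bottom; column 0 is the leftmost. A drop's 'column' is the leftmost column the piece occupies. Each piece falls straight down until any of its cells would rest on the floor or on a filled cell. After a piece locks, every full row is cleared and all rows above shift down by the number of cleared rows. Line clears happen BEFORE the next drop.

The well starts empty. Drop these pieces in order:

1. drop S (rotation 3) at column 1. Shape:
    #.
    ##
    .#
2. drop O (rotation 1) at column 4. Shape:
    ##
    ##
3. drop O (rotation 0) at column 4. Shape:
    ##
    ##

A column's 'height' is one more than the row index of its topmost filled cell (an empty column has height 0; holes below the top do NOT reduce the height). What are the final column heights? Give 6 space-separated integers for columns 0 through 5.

Drop 1: S rot3 at col 1 lands with bottom-row=0; cleared 0 line(s) (total 0); column heights now [0 3 2 0 0 0], max=3
Drop 2: O rot1 at col 4 lands with bottom-row=0; cleared 0 line(s) (total 0); column heights now [0 3 2 0 2 2], max=3
Drop 3: O rot0 at col 4 lands with bottom-row=2; cleared 0 line(s) (total 0); column heights now [0 3 2 0 4 4], max=4

Answer: 0 3 2 0 4 4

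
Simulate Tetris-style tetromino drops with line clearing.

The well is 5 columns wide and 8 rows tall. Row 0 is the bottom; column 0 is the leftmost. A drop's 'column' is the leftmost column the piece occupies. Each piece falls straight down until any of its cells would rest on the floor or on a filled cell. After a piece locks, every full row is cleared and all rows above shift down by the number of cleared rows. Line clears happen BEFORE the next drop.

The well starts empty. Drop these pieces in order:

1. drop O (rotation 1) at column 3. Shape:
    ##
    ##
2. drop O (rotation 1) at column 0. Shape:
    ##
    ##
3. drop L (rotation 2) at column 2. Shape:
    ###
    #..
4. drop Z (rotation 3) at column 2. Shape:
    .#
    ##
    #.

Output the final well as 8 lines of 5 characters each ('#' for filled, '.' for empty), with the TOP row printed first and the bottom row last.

Answer: .....
.....
.....
...#.
..##.
..#..
..###
##.##

Derivation:
Drop 1: O rot1 at col 3 lands with bottom-row=0; cleared 0 line(s) (total 0); column heights now [0 0 0 2 2], max=2
Drop 2: O rot1 at col 0 lands with bottom-row=0; cleared 0 line(s) (total 0); column heights now [2 2 0 2 2], max=2
Drop 3: L rot2 at col 2 lands with bottom-row=1; cleared 1 line(s) (total 1); column heights now [1 1 2 2 2], max=2
Drop 4: Z rot3 at col 2 lands with bottom-row=2; cleared 0 line(s) (total 1); column heights now [1 1 4 5 2], max=5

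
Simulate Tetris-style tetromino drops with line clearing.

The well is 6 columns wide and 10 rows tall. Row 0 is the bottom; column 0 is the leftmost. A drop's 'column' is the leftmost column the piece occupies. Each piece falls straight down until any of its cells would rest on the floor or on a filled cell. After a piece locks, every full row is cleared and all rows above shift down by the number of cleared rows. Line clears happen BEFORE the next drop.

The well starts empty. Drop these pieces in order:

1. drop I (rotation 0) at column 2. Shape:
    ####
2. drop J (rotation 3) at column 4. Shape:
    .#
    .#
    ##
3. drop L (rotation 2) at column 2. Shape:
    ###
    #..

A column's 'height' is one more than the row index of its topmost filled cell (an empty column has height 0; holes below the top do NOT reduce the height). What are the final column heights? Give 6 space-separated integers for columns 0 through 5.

Answer: 0 0 3 3 3 4

Derivation:
Drop 1: I rot0 at col 2 lands with bottom-row=0; cleared 0 line(s) (total 0); column heights now [0 0 1 1 1 1], max=1
Drop 2: J rot3 at col 4 lands with bottom-row=1; cleared 0 line(s) (total 0); column heights now [0 0 1 1 2 4], max=4
Drop 3: L rot2 at col 2 lands with bottom-row=1; cleared 0 line(s) (total 0); column heights now [0 0 3 3 3 4], max=4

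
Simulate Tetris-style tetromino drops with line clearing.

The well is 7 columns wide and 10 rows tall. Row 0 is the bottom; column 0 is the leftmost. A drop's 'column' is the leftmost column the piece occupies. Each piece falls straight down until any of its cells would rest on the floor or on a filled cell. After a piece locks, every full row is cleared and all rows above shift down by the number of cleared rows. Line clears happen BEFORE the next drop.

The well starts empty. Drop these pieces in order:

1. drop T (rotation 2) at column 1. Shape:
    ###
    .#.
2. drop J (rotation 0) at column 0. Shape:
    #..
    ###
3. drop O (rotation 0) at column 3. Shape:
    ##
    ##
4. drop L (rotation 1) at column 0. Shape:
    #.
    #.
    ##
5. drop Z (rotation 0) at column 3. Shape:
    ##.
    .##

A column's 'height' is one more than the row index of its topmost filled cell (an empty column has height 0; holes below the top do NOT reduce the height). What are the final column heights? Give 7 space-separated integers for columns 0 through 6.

Drop 1: T rot2 at col 1 lands with bottom-row=0; cleared 0 line(s) (total 0); column heights now [0 2 2 2 0 0 0], max=2
Drop 2: J rot0 at col 0 lands with bottom-row=2; cleared 0 line(s) (total 0); column heights now [4 3 3 2 0 0 0], max=4
Drop 3: O rot0 at col 3 lands with bottom-row=2; cleared 0 line(s) (total 0); column heights now [4 3 3 4 4 0 0], max=4
Drop 4: L rot1 at col 0 lands with bottom-row=4; cleared 0 line(s) (total 0); column heights now [7 5 3 4 4 0 0], max=7
Drop 5: Z rot0 at col 3 lands with bottom-row=4; cleared 0 line(s) (total 0); column heights now [7 5 3 6 6 5 0], max=7

Answer: 7 5 3 6 6 5 0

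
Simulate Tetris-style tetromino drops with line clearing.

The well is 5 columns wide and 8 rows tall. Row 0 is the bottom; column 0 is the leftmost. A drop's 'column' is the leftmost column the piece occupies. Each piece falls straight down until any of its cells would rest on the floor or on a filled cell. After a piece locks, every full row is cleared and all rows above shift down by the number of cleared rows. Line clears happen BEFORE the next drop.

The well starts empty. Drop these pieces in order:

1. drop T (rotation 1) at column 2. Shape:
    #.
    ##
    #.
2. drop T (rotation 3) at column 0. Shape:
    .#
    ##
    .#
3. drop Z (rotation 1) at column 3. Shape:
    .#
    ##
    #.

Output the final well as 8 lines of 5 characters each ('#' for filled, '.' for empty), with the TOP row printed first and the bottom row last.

Drop 1: T rot1 at col 2 lands with bottom-row=0; cleared 0 line(s) (total 0); column heights now [0 0 3 2 0], max=3
Drop 2: T rot3 at col 0 lands with bottom-row=0; cleared 0 line(s) (total 0); column heights now [2 3 3 2 0], max=3
Drop 3: Z rot1 at col 3 lands with bottom-row=2; cleared 0 line(s) (total 0); column heights now [2 3 3 4 5], max=5

Answer: .....
.....
.....
....#
...##
.###.
####.
.##..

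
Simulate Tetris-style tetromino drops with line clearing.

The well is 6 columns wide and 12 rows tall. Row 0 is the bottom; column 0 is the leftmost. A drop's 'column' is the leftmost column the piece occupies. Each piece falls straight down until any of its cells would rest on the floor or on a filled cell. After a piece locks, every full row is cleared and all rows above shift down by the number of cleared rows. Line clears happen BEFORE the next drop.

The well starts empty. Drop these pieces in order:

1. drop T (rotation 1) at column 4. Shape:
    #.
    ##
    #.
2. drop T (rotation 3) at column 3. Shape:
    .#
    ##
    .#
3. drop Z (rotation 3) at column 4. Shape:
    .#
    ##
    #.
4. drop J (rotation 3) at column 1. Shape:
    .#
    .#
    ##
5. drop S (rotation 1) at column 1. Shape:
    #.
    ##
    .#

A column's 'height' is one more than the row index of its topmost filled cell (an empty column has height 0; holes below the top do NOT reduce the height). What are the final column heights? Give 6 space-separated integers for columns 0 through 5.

Answer: 0 6 5 5 8 9

Derivation:
Drop 1: T rot1 at col 4 lands with bottom-row=0; cleared 0 line(s) (total 0); column heights now [0 0 0 0 3 2], max=3
Drop 2: T rot3 at col 3 lands with bottom-row=3; cleared 0 line(s) (total 0); column heights now [0 0 0 5 6 2], max=6
Drop 3: Z rot3 at col 4 lands with bottom-row=6; cleared 0 line(s) (total 0); column heights now [0 0 0 5 8 9], max=9
Drop 4: J rot3 at col 1 lands with bottom-row=0; cleared 0 line(s) (total 0); column heights now [0 1 3 5 8 9], max=9
Drop 5: S rot1 at col 1 lands with bottom-row=3; cleared 0 line(s) (total 0); column heights now [0 6 5 5 8 9], max=9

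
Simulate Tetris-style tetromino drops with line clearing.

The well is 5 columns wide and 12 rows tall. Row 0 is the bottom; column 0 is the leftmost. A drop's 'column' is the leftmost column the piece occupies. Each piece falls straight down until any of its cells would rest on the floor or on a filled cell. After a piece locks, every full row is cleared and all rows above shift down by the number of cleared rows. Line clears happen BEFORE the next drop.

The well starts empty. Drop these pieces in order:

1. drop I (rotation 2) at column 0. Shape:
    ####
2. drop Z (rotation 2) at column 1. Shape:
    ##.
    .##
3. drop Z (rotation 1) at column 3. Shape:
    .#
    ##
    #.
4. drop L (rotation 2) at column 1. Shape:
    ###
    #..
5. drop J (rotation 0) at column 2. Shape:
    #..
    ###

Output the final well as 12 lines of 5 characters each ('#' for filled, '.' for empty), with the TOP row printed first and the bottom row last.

Drop 1: I rot2 at col 0 lands with bottom-row=0; cleared 0 line(s) (total 0); column heights now [1 1 1 1 0], max=1
Drop 2: Z rot2 at col 1 lands with bottom-row=1; cleared 0 line(s) (total 0); column heights now [1 3 3 2 0], max=3
Drop 3: Z rot1 at col 3 lands with bottom-row=2; cleared 0 line(s) (total 0); column heights now [1 3 3 4 5], max=5
Drop 4: L rot2 at col 1 lands with bottom-row=3; cleared 0 line(s) (total 0); column heights now [1 5 5 5 5], max=5
Drop 5: J rot0 at col 2 lands with bottom-row=5; cleared 0 line(s) (total 0); column heights now [1 5 7 6 6], max=7

Answer: .....
.....
.....
.....
.....
..#..
..###
.####
.#.##
.###.
..##.
####.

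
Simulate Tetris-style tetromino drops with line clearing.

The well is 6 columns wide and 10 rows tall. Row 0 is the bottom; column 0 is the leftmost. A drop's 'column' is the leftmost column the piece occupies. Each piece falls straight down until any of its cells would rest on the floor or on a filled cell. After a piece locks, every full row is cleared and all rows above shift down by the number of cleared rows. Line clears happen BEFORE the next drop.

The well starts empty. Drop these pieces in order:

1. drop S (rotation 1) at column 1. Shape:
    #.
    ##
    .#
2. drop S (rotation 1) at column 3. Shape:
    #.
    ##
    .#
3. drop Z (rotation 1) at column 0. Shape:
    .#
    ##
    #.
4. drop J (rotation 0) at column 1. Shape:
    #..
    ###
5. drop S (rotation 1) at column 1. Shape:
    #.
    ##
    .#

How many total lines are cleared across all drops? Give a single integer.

Answer: 0

Derivation:
Drop 1: S rot1 at col 1 lands with bottom-row=0; cleared 0 line(s) (total 0); column heights now [0 3 2 0 0 0], max=3
Drop 2: S rot1 at col 3 lands with bottom-row=0; cleared 0 line(s) (total 0); column heights now [0 3 2 3 2 0], max=3
Drop 3: Z rot1 at col 0 lands with bottom-row=2; cleared 0 line(s) (total 0); column heights now [4 5 2 3 2 0], max=5
Drop 4: J rot0 at col 1 lands with bottom-row=5; cleared 0 line(s) (total 0); column heights now [4 7 6 6 2 0], max=7
Drop 5: S rot1 at col 1 lands with bottom-row=6; cleared 0 line(s) (total 0); column heights now [4 9 8 6 2 0], max=9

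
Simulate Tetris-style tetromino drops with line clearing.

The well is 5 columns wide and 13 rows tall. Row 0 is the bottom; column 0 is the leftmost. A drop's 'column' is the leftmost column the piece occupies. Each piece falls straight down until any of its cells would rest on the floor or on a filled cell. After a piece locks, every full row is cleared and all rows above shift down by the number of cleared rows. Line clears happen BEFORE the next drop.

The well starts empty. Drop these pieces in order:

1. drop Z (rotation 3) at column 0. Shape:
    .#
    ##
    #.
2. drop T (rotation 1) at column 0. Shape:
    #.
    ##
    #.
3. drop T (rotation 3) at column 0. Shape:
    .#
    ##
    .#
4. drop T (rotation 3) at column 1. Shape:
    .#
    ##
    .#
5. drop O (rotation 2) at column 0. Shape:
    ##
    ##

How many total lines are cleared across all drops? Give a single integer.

Answer: 0

Derivation:
Drop 1: Z rot3 at col 0 lands with bottom-row=0; cleared 0 line(s) (total 0); column heights now [2 3 0 0 0], max=3
Drop 2: T rot1 at col 0 lands with bottom-row=2; cleared 0 line(s) (total 0); column heights now [5 4 0 0 0], max=5
Drop 3: T rot3 at col 0 lands with bottom-row=4; cleared 0 line(s) (total 0); column heights now [6 7 0 0 0], max=7
Drop 4: T rot3 at col 1 lands with bottom-row=6; cleared 0 line(s) (total 0); column heights now [6 8 9 0 0], max=9
Drop 5: O rot2 at col 0 lands with bottom-row=8; cleared 0 line(s) (total 0); column heights now [10 10 9 0 0], max=10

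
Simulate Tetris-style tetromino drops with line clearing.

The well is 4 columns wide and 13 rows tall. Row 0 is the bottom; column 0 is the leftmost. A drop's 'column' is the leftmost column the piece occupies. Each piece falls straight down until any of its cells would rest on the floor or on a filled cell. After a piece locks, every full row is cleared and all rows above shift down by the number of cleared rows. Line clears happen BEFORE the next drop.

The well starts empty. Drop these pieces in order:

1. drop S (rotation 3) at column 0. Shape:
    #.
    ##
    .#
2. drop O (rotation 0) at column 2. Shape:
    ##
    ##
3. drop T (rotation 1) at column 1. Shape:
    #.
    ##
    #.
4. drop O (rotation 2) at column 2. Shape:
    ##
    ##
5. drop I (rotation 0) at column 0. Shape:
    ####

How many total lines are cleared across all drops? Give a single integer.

Drop 1: S rot3 at col 0 lands with bottom-row=0; cleared 0 line(s) (total 0); column heights now [3 2 0 0], max=3
Drop 2: O rot0 at col 2 lands with bottom-row=0; cleared 1 line(s) (total 1); column heights now [2 1 1 1], max=2
Drop 3: T rot1 at col 1 lands with bottom-row=1; cleared 0 line(s) (total 1); column heights now [2 4 3 1], max=4
Drop 4: O rot2 at col 2 lands with bottom-row=3; cleared 0 line(s) (total 1); column heights now [2 4 5 5], max=5
Drop 5: I rot0 at col 0 lands with bottom-row=5; cleared 1 line(s) (total 2); column heights now [2 4 5 5], max=5

Answer: 2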